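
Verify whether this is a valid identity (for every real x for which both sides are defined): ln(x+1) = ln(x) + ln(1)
Claim: ln(x+1) = ln(x) + ln(1).
Test a specific point where both sides are defined: x = 3.
LHS = ln(x+1) ≈ 1.3863
RHS = ln(x) + ln(1) ≈ 1.0986
Since 1.3863 ≠ 1.0986, the equation fails at this point, so it cannot hold for every real x for which both sides are defined.
ln(1) = 0, so the right side is just ln(x), which differs from ln(x+1).

Conclusion: No, this is NOT an identity.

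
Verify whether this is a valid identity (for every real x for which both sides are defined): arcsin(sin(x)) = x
No, this is NOT an identity.

Claim: arcsin(sin(x)) = x.
Test a specific point where both sides are defined: x = 3π/4.
LHS = arcsin(sin(x)) ≈ 0.7854
RHS = x ≈ 2.3562
Since 0.7854 ≠ 2.3562, the equation fails at this point, so it cannot hold for every real x for which both sides are defined.
arcsin only returns values in [-π/2, π/2], so arcsin(sin(x)) = x holds only for x in that interval, not for all real x.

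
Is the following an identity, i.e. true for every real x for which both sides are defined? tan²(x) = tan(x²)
No, this is NOT an identity.

Claim: tan²(x) = tan(x²).
Test a specific point where both sides are defined: x = -π/6.
LHS = tan²(x) ≈ 0.3333
RHS = tan(x²) ≈ 0.2812
Since 0.3333 ≠ 0.2812, the equation fails at this point, so it cannot hold for every real x for which both sides are defined.
tan²(x) means (tan x)², squaring the output; tan(x²) squares the input. These are different functions.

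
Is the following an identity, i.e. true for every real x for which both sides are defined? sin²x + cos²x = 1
Claim: sin²x + cos²x = 1.
Reasoning: The point (cos x, sin x) lies on the unit circle X² + Y² = 1, so cos²x + sin²x = 1 for every real x.
So the two sides agree for every real x for which both sides are defined.

Conclusion: Yes, this is an identity.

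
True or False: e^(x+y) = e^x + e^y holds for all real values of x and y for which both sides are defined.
False.

Claim: e^(x+y) = e^x + e^y.
Test a specific point where both sides are defined: x = -3, y = 1.
LHS = e^(x+y) ≈ 0.1353
RHS = e^x + e^y ≈ 2.7681
Since 0.1353 ≠ 2.7681, the equation fails at this point, so it cannot hold for all real values of x and y for which both sides are defined.
The correct rule is e^(x+y) = e^x · e^y (a product, not a sum).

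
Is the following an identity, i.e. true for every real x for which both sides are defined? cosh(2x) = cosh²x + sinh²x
Claim: cosh(2x) = cosh²x + sinh²x.
Reasoning: cosh²x = (e^(2x) + 2 + e^(-2x))/4 and sinh²x = (e^(2x) - 2 + e^(-2x))/4. Adding gives (2e^(2x) + 2e^(-2x))/4 = (e^(2x) + e^(-2x))/2 = cosh(2x).
So the two sides agree for every real x for which both sides are defined.

Conclusion: Yes, this is an identity.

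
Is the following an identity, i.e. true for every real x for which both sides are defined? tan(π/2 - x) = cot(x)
Yes, this is an identity.

Claim: tan(π/2 - x) = cot(x).
Reasoning: tan(π/2 - x) = sin(π/2 - x)/cos(π/2 - x) = cos(x)/sin(x) = cot(x), using the cofunction identities sin(π/2 - x) = cos(x) and cos(π/2 - x) = sin(x).
So the two sides agree for every real x for which both sides are defined.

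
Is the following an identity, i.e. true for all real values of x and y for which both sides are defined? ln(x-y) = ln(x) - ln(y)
Claim: ln(x-y) = ln(x) - ln(y).
Test a specific point where both sides are defined: x = 5, y = 3/2.
LHS = ln(x-y) ≈ 1.2528
RHS = ln(x) - ln(y) ≈ 1.2040
Since 1.2528 ≠ 1.2040, the equation fails at this point, so it cannot hold for all real values of x and y for which both sides are defined.
ln(x) - ln(y) = ln(x/y), not ln(x-y).

Conclusion: No, this is NOT an identity.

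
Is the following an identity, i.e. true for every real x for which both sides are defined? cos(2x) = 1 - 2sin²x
Claim: cos(2x) = 1 - 2sin²x.
Reasoning: cos(2x) = cos²x - sin²x. Replace cos²x by 1 - sin²x: (1 - sin²x) - sin²x = 1 - 2sin²x.
So the two sides agree for every real x for which both sides are defined.

Conclusion: Yes, this is an identity.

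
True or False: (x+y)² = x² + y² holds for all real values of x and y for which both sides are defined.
Claim: (x+y)² = x² + y².
Test a specific point where both sides are defined: x = 3/2, y = 4.
LHS = (x+y)² ≈ 30.2500
RHS = x² + y² ≈ 18.2500
Since 30.2500 ≠ 18.2500, the equation fails at this point, so it cannot hold for all real values of x and y for which both sides are defined.
The correct expansion is (x+y)² = x² + 2xy + y²; the cross term 2xy is missing.

Conclusion: False.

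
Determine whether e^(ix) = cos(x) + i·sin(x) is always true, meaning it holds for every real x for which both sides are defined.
Yes, this is an identity.

Claim: e^(ix) = cos(x) + i·sin(x).
Reasoning: Euler's formula. Expand e^(ix) = Σ (ix)^k / k!. Since i² = -1, the even-k terms are Σ (-1)^m x^(2m)/(2m)! = cos(x) and the odd-k terms are i · Σ (-1)^m x^(2m+1)/(2m+1)! = i·sin(x).
So the two sides agree for every real x for which both sides are defined.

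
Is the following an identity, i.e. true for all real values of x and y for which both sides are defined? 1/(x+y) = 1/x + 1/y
Claim: 1/(x+y) = 1/x + 1/y.
Test a specific point where both sides are defined: x = 1, y = 1/2.
LHS = 1/(x+y) ≈ 0.6667
RHS = 1/x + 1/y ≈ 3.0000
Since 0.6667 ≠ 3.0000, the equation fails at this point, so it cannot hold for all real values of x and y for which both sides are defined.
1/x + 1/y = (x+y)/(xy), which is not 1/(x+y).

Conclusion: No, this is NOT an identity.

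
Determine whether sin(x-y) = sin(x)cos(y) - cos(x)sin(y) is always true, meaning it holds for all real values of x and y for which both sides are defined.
Yes, this is an identity.

Claim: sin(x-y) = sin(x)cos(y) - cos(x)sin(y).
Reasoning: Replace y by -y in sin(x+y) = sin(x)cos(y) + cos(x)sin(y) and use cos(-y) = cos(y), sin(-y) = -sin(y): sin(x-y) = sin(x)cos(y) - cos(x)sin(y).
So the two sides agree for all real values of x and y for which both sides are defined.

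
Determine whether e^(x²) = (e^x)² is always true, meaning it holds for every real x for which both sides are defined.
Claim: e^(x²) = (e^x)².
Test a specific point where both sides are defined: x = -2.
LHS = e^(x²) ≈ 54.5982
RHS = (e^x)² ≈ 0.0183
Since 54.5982 ≠ 0.0183, the equation fails at this point, so it cannot hold for every real x for which both sides are defined.
(e^x)² = e^(2x), and 2x ≠ x² in general.

Conclusion: No, this is NOT an identity.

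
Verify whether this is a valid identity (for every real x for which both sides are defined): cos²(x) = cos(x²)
No, this is NOT an identity.

Claim: cos²(x) = cos(x²).
Test a specific point where both sides are defined: x = π/2.
LHS = cos²(x) ≈ 0.0000
RHS = cos(x²) ≈ -0.7812
Since 0.0000 ≠ -0.7812, the equation fails at this point, so it cannot hold for every real x for which both sides are defined.
cos²(x) means (cos x)², squaring the output; cos(x²) squares the input. These are different functions.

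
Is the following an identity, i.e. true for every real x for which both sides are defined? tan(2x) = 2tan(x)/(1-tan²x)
Claim: tan(2x) = 2tan(x)/(1-tan²x).
Reasoning: tan(2x) = sin(2x)/cos(2x) = 2sin(x)cos(x) / (cos²x - sin²x). Divide numerator and denominator by cos²x: 2tan(x) / (1 - tan²x).
So the two sides agree for every real x for which both sides are defined.

Conclusion: Yes, this is an identity.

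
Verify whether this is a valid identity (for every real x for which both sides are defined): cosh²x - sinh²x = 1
Yes, this is an identity.

Claim: cosh²x - sinh²x = 1.
Reasoning: With cosh(x) = (e^x + e^-x)/2 and sinh(x) = (e^x - e^-x)/2: cosh²x = (e^(2x) + 2 + e^(-2x))/4 and sinh²x = (e^(2x) - 2 + e^(-2x))/4. Subtracting leaves 4/4 = 1.
So the two sides agree for every real x for which both sides are defined.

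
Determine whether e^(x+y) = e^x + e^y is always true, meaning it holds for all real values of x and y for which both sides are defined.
No, this is NOT an identity.

Claim: e^(x+y) = e^x + e^y.
Test a specific point where both sides are defined: x = -2, y = -3.
LHS = e^(x+y) ≈ 0.0067
RHS = e^x + e^y ≈ 0.1851
Since 0.0067 ≠ 0.1851, the equation fails at this point, so it cannot hold for all real values of x and y for which both sides are defined.
The correct rule is e^(x+y) = e^x · e^y (a product, not a sum).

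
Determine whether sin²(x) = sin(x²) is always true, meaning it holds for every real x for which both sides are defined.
Claim: sin²(x) = sin(x²).
Test a specific point where both sides are defined: x = π/6.
LHS = sin²(x) ≈ 0.2500
RHS = sin(x²) ≈ 0.2707
Since 0.2500 ≠ 0.2707, the equation fails at this point, so it cannot hold for every real x for which both sides are defined.
sin²(x) means (sin x)², squaring the output; sin(x²) squares the input. These are different functions.

Conclusion: No, this is NOT an identity.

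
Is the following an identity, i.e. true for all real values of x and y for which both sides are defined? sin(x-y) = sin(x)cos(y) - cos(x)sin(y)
Claim: sin(x-y) = sin(x)cos(y) - cos(x)sin(y).
Reasoning: Replace y by -y in sin(x+y) = sin(x)cos(y) + cos(x)sin(y) and use cos(-y) = cos(y), sin(-y) = -sin(y): sin(x-y) = sin(x)cos(y) - cos(x)sin(y).
So the two sides agree for all real values of x and y for which both sides are defined.

Conclusion: Yes, this is an identity.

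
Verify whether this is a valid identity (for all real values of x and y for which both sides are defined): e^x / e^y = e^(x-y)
Claim: e^x / e^y = e^(x-y).
Reasoning: 1/e^y = e^(-y), so e^x / e^y = e^x · e^(-y) = e^(x + (-y)) = e^(x-y) by the product rule for exponents.
So the two sides agree for all real values of x and y for which both sides are defined.

Conclusion: Yes, this is an identity.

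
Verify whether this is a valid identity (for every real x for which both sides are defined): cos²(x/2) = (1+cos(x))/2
Yes, this is an identity.

Claim: cos²(x/2) = (1+cos(x))/2.
Reasoning: Use cos(2θ) = 2cos²θ - 1 with θ = x/2: cos(x) = 2cos²(x/2) - 1. Solving for cos²(x/2) gives (1 + cos(x))/2.
So the two sides agree for every real x for which both sides are defined.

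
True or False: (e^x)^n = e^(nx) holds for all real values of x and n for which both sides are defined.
True.

Claim: (e^x)^n = e^(nx).
Reasoning: e^x is a positive real number, and for a positive base B and real exponent n, B^n = e^(n·ln B). With B = e^x, ln B = x, so (e^x)^n = e^(n·x).
So the two sides agree for all real values of x and n for which both sides are defined.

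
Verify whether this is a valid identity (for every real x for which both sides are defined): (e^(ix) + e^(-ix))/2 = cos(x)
Yes, this is an identity.

Claim: (e^(ix) + e^(-ix))/2 = cos(x).
Reasoning: By Euler's formula e^(ix) = cos(x) + i·sin(x) and e^(-ix) = cos(x) - i·sin(x). Adding cancels the sine terms: e^(ix) + e^(-ix) = 2cos(x); divide by 2.
So the two sides agree for every real x for which both sides are defined.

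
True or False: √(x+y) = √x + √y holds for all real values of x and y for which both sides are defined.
Claim: √(x+y) = √x + √y.
Test a specific point where both sides are defined: x = 4, y = 1.
LHS = √(x+y) ≈ 2.2361
RHS = √x + √y ≈ 3.0000
Since 2.2361 ≠ 3.0000, the equation fails at this point, so it cannot hold for all real values of x and y for which both sides are defined.
Squaring the right side gives x + 2√(xy) + y, not x + y.

Conclusion: False.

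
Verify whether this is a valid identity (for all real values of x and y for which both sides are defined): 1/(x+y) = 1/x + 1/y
Claim: 1/(x+y) = 1/x + 1/y.
Test a specific point where both sides are defined: x = 4, y = 3.
LHS = 1/(x+y) ≈ 0.1429
RHS = 1/x + 1/y ≈ 0.5833
Since 0.1429 ≠ 0.5833, the equation fails at this point, so it cannot hold for all real values of x and y for which both sides are defined.
1/x + 1/y = (x+y)/(xy), which is not 1/(x+y).

Conclusion: No, this is NOT an identity.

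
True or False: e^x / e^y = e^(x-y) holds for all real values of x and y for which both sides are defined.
True.

Claim: e^x / e^y = e^(x-y).
Reasoning: 1/e^y = e^(-y), so e^x / e^y = e^x · e^(-y) = e^(x + (-y)) = e^(x-y) by the product rule for exponents.
So the two sides agree for all real values of x and y for which both sides are defined.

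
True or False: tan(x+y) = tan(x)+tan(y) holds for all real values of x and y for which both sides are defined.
Claim: tan(x+y) = tan(x)+tan(y).
Test a specific point where both sides are defined: x = π/6, y = π/6.
LHS = tan(x+y) ≈ 1.7321
RHS = tan(x)+tan(y) ≈ 1.1547
Since 1.7321 ≠ 1.1547, the equation fails at this point, so it cannot hold for all real values of x and y for which both sides are defined.
The correct formula is tan(x+y) = (tan(x) + tan(y))/(1 - tan(x)tan(y)).

Conclusion: False.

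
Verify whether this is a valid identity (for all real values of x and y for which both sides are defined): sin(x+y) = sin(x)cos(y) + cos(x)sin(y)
Claim: sin(x+y) = sin(x)cos(y) + cos(x)sin(y).
Reasoning: By Euler's formula e^(i(x+y)) = e^(ix)·e^(iy) = (cos x + i·sin x)(cos y + i·sin y). The imaginary part of the left side is sin(x+y); the imaginary part of the product is sin(x)cos(y) + cos(x)sin(y).
So the two sides agree for all real values of x and y for which both sides are defined.

Conclusion: Yes, this is an identity.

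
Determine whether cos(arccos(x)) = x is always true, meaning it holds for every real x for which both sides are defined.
Claim: cos(arccos(x)) = x.
Reasoning: For -1 ≤ x ≤ 1 (where arccos is defined), arccos(x) is by definition an angle whose cosine equals x. Taking the cosine of that angle returns x. (Note the other order, arccos(cos x) = x, is NOT an identity.)
So the two sides agree for every real x for which both sides are defined.

Conclusion: Yes, this is an identity.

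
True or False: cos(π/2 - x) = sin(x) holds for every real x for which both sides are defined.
Claim: cos(π/2 - x) = sin(x).
Reasoning: Use cos(u - v) = cos(u)cos(v) + sin(u)sin(v) with u = π/2, v = x: cos(π/2)cos(x) + sin(π/2)sin(x) = 0·cos(x) + 1·sin(x) = sin(x).
So the two sides agree for every real x for which both sides are defined.

Conclusion: True.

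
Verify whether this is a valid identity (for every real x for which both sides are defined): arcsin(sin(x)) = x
Claim: arcsin(sin(x)) = x.
Test a specific point where both sides are defined: x = 3π/4.
LHS = arcsin(sin(x)) ≈ 0.7854
RHS = x ≈ 2.3562
Since 0.7854 ≠ 2.3562, the equation fails at this point, so it cannot hold for every real x for which both sides are defined.
arcsin only returns values in [-π/2, π/2], so arcsin(sin(x)) = x holds only for x in that interval, not for all real x.

Conclusion: No, this is NOT an identity.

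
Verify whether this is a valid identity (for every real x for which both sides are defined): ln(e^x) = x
Claim: ln(e^x) = x.
Reasoning: ln is the inverse of the exponential: ln(e^x) asks for the exponent p with e^p = e^x, and since e^p is one-to-one that exponent is p = x.
So the two sides agree for every real x for which both sides are defined.

Conclusion: Yes, this is an identity.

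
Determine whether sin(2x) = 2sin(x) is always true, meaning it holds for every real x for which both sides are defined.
Claim: sin(2x) = 2sin(x).
Test a specific point where both sides are defined: x = -π/6.
LHS = sin(2x) ≈ -0.8660
RHS = 2sin(x) ≈ -1.0000
Since -0.8660 ≠ -1.0000, the equation fails at this point, so it cannot hold for every real x for which both sides are defined.
The correct double-angle formula is sin(2x) = 2sin(x)cos(x).

Conclusion: No, this is NOT an identity.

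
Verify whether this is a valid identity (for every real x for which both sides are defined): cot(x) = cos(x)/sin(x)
Yes, this is an identity.

Claim: cot(x) = cos(x)/sin(x).
Reasoning: cot(x) is defined as 1/tan(x) = 1/(sin(x)/cos(x)) = cos(x)/sin(x), wherever sin(x) ≠ 0.
So the two sides agree for every real x for which both sides are defined.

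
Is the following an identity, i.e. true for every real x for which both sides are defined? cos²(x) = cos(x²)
No, this is NOT an identity.

Claim: cos²(x) = cos(x²).
Test a specific point where both sides are defined: x = π.
LHS = cos²(x) ≈ 1.0000
RHS = cos(x²) ≈ -0.9027
Since 1.0000 ≠ -0.9027, the equation fails at this point, so it cannot hold for every real x for which both sides are defined.
cos²(x) means (cos x)², squaring the output; cos(x²) squares the input. These are different functions.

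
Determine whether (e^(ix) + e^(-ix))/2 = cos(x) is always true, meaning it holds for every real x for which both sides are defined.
Yes, this is an identity.

Claim: (e^(ix) + e^(-ix))/2 = cos(x).
Reasoning: By Euler's formula e^(ix) = cos(x) + i·sin(x) and e^(-ix) = cos(x) - i·sin(x). Adding cancels the sine terms: e^(ix) + e^(-ix) = 2cos(x); divide by 2.
So the two sides agree for every real x for which both sides are defined.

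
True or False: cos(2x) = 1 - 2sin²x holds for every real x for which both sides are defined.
Claim: cos(2x) = 1 - 2sin²x.
Reasoning: cos(2x) = cos²x - sin²x. Replace cos²x by 1 - sin²x: (1 - sin²x) - sin²x = 1 - 2sin²x.
So the two sides agree for every real x for which both sides are defined.

Conclusion: True.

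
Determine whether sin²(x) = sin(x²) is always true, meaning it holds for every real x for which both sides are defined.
Claim: sin²(x) = sin(x²).
Test a specific point where both sides are defined: x = π/2.
LHS = sin²(x) ≈ 1.0000
RHS = sin(x²) ≈ 0.6243
Since 1.0000 ≠ 0.6243, the equation fails at this point, so it cannot hold for every real x for which both sides are defined.
sin²(x) means (sin x)², squaring the output; sin(x²) squares the input. These are different functions.

Conclusion: No, this is NOT an identity.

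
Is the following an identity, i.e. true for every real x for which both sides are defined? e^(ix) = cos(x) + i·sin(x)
Yes, this is an identity.

Claim: e^(ix) = cos(x) + i·sin(x).
Reasoning: Euler's formula. Expand e^(ix) = Σ (ix)^k / k!. Since i² = -1, the even-k terms are Σ (-1)^m x^(2m)/(2m)! = cos(x) and the odd-k terms are i · Σ (-1)^m x^(2m+1)/(2m+1)! = i·sin(x).
So the two sides agree for every real x for which both sides are defined.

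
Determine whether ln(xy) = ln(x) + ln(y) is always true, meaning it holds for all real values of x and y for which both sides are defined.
Yes, this is an identity.

Claim: ln(xy) = ln(x) + ln(y).
Reasoning: Both sides are simultaneously defined only when x, y > 0. Write x = e^p, y = e^q (p = ln x, q = ln y). Then xy = e^p · e^q = e^(p+q), so ln(xy) = p + q = ln(x) + ln(y).
So the two sides agree for all real values of x and y for which both sides are defined.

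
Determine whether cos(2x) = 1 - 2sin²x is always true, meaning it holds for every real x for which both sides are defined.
Claim: cos(2x) = 1 - 2sin²x.
Reasoning: cos(2x) = cos²x - sin²x. Replace cos²x by 1 - sin²x: (1 - sin²x) - sin²x = 1 - 2sin²x.
So the two sides agree for every real x for which both sides are defined.

Conclusion: Yes, this is an identity.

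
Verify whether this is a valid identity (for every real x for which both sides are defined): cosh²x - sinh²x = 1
Yes, this is an identity.

Claim: cosh²x - sinh²x = 1.
Reasoning: With cosh(x) = (e^x + e^-x)/2 and sinh(x) = (e^x - e^-x)/2: cosh²x = (e^(2x) + 2 + e^(-2x))/4 and sinh²x = (e^(2x) - 2 + e^(-2x))/4. Subtracting leaves 4/4 = 1.
So the two sides agree for every real x for which both sides are defined.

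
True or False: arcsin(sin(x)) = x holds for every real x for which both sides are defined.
Claim: arcsin(sin(x)) = x.
Test a specific point where both sides are defined: x = π.
LHS = arcsin(sin(x)) ≈ 0.0000
RHS = x ≈ 3.1416
Since 0.0000 ≠ 3.1416, the equation fails at this point, so it cannot hold for every real x for which both sides are defined.
arcsin only returns values in [-π/2, π/2], so arcsin(sin(x)) = x holds only for x in that interval, not for all real x.

Conclusion: False.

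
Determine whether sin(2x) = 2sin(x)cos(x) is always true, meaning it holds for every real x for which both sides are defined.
Yes, this is an identity.

Claim: sin(2x) = 2sin(x)cos(x).
Reasoning: Put y = x in the addition formula sin(x+y) = sin(x)cos(y) + cos(x)sin(y): sin(2x) = sin(x)cos(x) + cos(x)sin(x) = 2sin(x)cos(x).
So the two sides agree for every real x for which both sides are defined.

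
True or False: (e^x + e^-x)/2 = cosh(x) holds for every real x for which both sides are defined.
Claim: (e^x + e^-x)/2 = cosh(x).
Reasoning: This is exactly the definition of the hyperbolic cosine: cosh(x) := (e^x + e^-x)/2.
So the two sides agree for every real x for which both sides are defined.

Conclusion: True.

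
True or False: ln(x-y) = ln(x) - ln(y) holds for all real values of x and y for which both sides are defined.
False.

Claim: ln(x-y) = ln(x) - ln(y).
Test a specific point where both sides are defined: x = 4, y = 3/2.
LHS = ln(x-y) ≈ 0.9163
RHS = ln(x) - ln(y) ≈ 0.9808
Since 0.9163 ≠ 0.9808, the equation fails at this point, so it cannot hold for all real values of x and y for which both sides are defined.
ln(x) - ln(y) = ln(x/y), not ln(x-y).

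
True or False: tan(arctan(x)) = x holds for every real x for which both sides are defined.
True.

Claim: tan(arctan(x)) = x.
Reasoning: For every real x, arctan(x) is by definition the angle in (-π/2, π/2) whose tangent equals x. Taking the tangent of that angle returns x.
So the two sides agree for every real x for which both sides are defined.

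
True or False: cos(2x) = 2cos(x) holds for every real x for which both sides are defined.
False.

Claim: cos(2x) = 2cos(x).
Test a specific point where both sides are defined: x = 2π/3.
LHS = cos(2x) ≈ -0.5000
RHS = 2cos(x) ≈ -1.0000
Since -0.5000 ≠ -1.0000, the equation fails at this point, so it cannot hold for every real x for which both sides are defined.
The correct double-angle formula is cos(2x) = cos²x - sin²x.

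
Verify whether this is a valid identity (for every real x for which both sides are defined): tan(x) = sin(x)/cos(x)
Claim: tan(x) = sin(x)/cos(x).
Reasoning: For an angle x whose terminal point on the unit circle is (cos x, sin x), tan(x) is defined as the ratio (second coordinate)/(first coordinate) = sin(x)/cos(x), wherever cos(x) ≠ 0.
So the two sides agree for every real x for which both sides are defined.

Conclusion: Yes, this is an identity.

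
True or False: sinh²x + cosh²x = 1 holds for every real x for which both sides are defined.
False.

Claim: sinh²x + cosh²x = 1.
Test a specific point where both sides are defined: x = -2.
LHS = sinh²x + cosh²x ≈ 27.3082
RHS = 1 ≈ 1.0000
Since 27.3082 ≠ 1.0000, the equation fails at this point, so it cannot hold for every real x for which both sides are defined.
The correct hyperbolic identity is cosh²x - sinh²x = 1 (a difference); the sum sinh²x + cosh²x equals cosh(2x).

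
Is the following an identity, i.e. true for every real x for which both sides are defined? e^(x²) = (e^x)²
Claim: e^(x²) = (e^x)².
Test a specific point where both sides are defined: x = -3.
LHS = e^(x²) ≈ 8103.0839
RHS = (e^x)² ≈ 0.0025
Since 8103.0839 ≠ 0.0025, the equation fails at this point, so it cannot hold for every real x for which both sides are defined.
(e^x)² = e^(2x), and 2x ≠ x² in general.

Conclusion: No, this is NOT an identity.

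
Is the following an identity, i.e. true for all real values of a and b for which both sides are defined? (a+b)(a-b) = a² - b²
Yes, this is an identity.

Claim: (a+b)(a-b) = a² - b².
Reasoning: Expand: (a+b)(a-b) = a² - ab + ba - b² = a² - b² (the cross terms cancel).
So the two sides agree for all real values of a and b for which both sides are defined.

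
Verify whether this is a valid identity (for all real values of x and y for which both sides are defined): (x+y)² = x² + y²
Claim: (x+y)² = x² + y².
Test a specific point where both sides are defined: x = -2, y = 5.
LHS = (x+y)² ≈ 9.0000
RHS = x² + y² ≈ 29.0000
Since 9.0000 ≠ 29.0000, the equation fails at this point, so it cannot hold for all real values of x and y for which both sides are defined.
The correct expansion is (x+y)² = x² + 2xy + y²; the cross term 2xy is missing.

Conclusion: No, this is NOT an identity.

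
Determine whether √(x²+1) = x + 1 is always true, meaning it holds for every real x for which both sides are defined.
No, this is NOT an identity.

Claim: √(x²+1) = x + 1.
Test a specific point where both sides are defined: x = 1.
LHS = √(x²+1) ≈ 1.4142
RHS = x + 1 ≈ 2.0000
Since 1.4142 ≠ 2.0000, the equation fails at this point, so it cannot hold for every real x for which both sides are defined.
(x+1)² = x² + 2x + 1 ≠ x² + 1 unless x = 0.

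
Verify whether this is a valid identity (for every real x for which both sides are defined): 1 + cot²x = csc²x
Claim: 1 + cot²x = csc²x.
Reasoning: Start from sin²x + cos²x = 1 and divide every term by sin²x (allowed wherever cot x and csc x are defined): 1 + cot²x = 1/sin²x = csc²x.
So the two sides agree for every real x for which both sides are defined.

Conclusion: Yes, this is an identity.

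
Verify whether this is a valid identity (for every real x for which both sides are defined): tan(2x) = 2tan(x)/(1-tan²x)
Yes, this is an identity.

Claim: tan(2x) = 2tan(x)/(1-tan²x).
Reasoning: tan(2x) = sin(2x)/cos(2x) = 2sin(x)cos(x) / (cos²x - sin²x). Divide numerator and denominator by cos²x: 2tan(x) / (1 - tan²x).
So the two sides agree for every real x for which both sides are defined.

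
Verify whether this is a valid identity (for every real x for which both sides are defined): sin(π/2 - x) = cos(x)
Claim: sin(π/2 - x) = cos(x).
Reasoning: Use sin(u - v) = sin(u)cos(v) - cos(u)sin(v) with u = π/2, v = x: sin(π/2)cos(x) - cos(π/2)sin(x) = 1·cos(x) - 0·sin(x) = cos(x).
So the two sides agree for every real x for which both sides are defined.

Conclusion: Yes, this is an identity.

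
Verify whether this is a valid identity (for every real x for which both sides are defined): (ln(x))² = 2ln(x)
Claim: (ln(x))² = 2ln(x).
Test a specific point where both sides are defined: x = 3/2.
LHS = (ln(x))² ≈ 0.1644
RHS = 2ln(x) ≈ 0.8109
Since 0.1644 ≠ 0.8109, the equation fails at this point, so it cannot hold for every real x for which both sides are defined.
2ln(x) equals ln(x²), which is not the same as (ln x)².

Conclusion: No, this is NOT an identity.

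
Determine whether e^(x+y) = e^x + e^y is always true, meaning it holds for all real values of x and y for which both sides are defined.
No, this is NOT an identity.

Claim: e^(x+y) = e^x + e^y.
Test a specific point where both sides are defined: x = -1, y = -3.
LHS = e^(x+y) ≈ 0.0183
RHS = e^x + e^y ≈ 0.4177
Since 0.0183 ≠ 0.4177, the equation fails at this point, so it cannot hold for all real values of x and y for which both sides are defined.
The correct rule is e^(x+y) = e^x · e^y (a product, not a sum).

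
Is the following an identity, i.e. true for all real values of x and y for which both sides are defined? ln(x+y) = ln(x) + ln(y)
No, this is NOT an identity.

Claim: ln(x+y) = ln(x) + ln(y).
Test a specific point where both sides are defined: x = 3/2, y = 5.
LHS = ln(x+y) ≈ 1.8718
RHS = ln(x) + ln(y) ≈ 2.0149
Since 1.8718 ≠ 2.0149, the equation fails at this point, so it cannot hold for all real values of x and y for which both sides are defined.
ln(x) + ln(y) = ln(xy), not ln(x+y).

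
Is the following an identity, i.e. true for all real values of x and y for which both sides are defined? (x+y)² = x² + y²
Claim: (x+y)² = x² + y².
Test a specific point where both sides are defined: x = -2, y = 1.
LHS = (x+y)² ≈ 1.0000
RHS = x² + y² ≈ 5.0000
Since 1.0000 ≠ 5.0000, the equation fails at this point, so it cannot hold for all real values of x and y for which both sides are defined.
The correct expansion is (x+y)² = x² + 2xy + y²; the cross term 2xy is missing.

Conclusion: No, this is NOT an identity.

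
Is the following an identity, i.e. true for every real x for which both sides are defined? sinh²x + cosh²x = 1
No, this is NOT an identity.

Claim: sinh²x + cosh²x = 1.
Test a specific point where both sides are defined: x = -3.
LHS = sinh²x + cosh²x ≈ 201.7156
RHS = 1 ≈ 1.0000
Since 201.7156 ≠ 1.0000, the equation fails at this point, so it cannot hold for every real x for which both sides are defined.
The correct hyperbolic identity is cosh²x - sinh²x = 1 (a difference); the sum sinh²x + cosh²x equals cosh(2x).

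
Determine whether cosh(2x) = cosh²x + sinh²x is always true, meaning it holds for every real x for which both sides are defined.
Yes, this is an identity.

Claim: cosh(2x) = cosh²x + sinh²x.
Reasoning: cosh²x = (e^(2x) + 2 + e^(-2x))/4 and sinh²x = (e^(2x) - 2 + e^(-2x))/4. Adding gives (2e^(2x) + 2e^(-2x))/4 = (e^(2x) + e^(-2x))/2 = cosh(2x).
So the two sides agree for every real x for which both sides are defined.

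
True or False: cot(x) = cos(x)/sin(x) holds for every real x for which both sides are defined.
True.

Claim: cot(x) = cos(x)/sin(x).
Reasoning: cot(x) is defined as 1/tan(x) = 1/(sin(x)/cos(x)) = cos(x)/sin(x), wherever sin(x) ≠ 0.
So the two sides agree for every real x for which both sides are defined.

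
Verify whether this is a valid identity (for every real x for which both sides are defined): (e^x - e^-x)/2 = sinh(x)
Yes, this is an identity.

Claim: (e^x - e^-x)/2 = sinh(x).
Reasoning: This is exactly the definition of the hyperbolic sine: sinh(x) := (e^x - e^-x)/2.
So the two sides agree for every real x for which both sides are defined.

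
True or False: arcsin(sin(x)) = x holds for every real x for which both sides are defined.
False.

Claim: arcsin(sin(x)) = x.
Test a specific point where both sides are defined: x = 2π/3.
LHS = arcsin(sin(x)) ≈ 1.0472
RHS = x ≈ 2.0944
Since 1.0472 ≠ 2.0944, the equation fails at this point, so it cannot hold for every real x for which both sides are defined.
arcsin only returns values in [-π/2, π/2], so arcsin(sin(x)) = x holds only for x in that interval, not for all real x.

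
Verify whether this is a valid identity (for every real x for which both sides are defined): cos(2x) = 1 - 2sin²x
Claim: cos(2x) = 1 - 2sin²x.
Reasoning: cos(2x) = cos²x - sin²x. Replace cos²x by 1 - sin²x: (1 - sin²x) - sin²x = 1 - 2sin²x.
So the two sides agree for every real x for which both sides are defined.

Conclusion: Yes, this is an identity.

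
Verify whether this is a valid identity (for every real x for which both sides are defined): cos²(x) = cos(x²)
No, this is NOT an identity.

Claim: cos²(x) = cos(x²).
Test a specific point where both sides are defined: x = π/6.
LHS = cos²(x) ≈ 0.7500
RHS = cos(x²) ≈ 0.9627
Since 0.7500 ≠ 0.9627, the equation fails at this point, so it cannot hold for every real x for which both sides are defined.
cos²(x) means (cos x)², squaring the output; cos(x²) squares the input. These are different functions.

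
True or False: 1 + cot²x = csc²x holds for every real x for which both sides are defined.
Claim: 1 + cot²x = csc²x.
Reasoning: Start from sin²x + cos²x = 1 and divide every term by sin²x (allowed wherever cot x and csc x are defined): 1 + cot²x = 1/sin²x = csc²x.
So the two sides agree for every real x for which both sides are defined.

Conclusion: True.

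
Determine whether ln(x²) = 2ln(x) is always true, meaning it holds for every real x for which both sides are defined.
Claim: ln(x²) = 2ln(x).
Reasoning: The right side requires x > 0. For x > 0, x² = (e^(ln x))² = e^(2ln x), so ln(x²) = 2ln(x). (For x < 0 the right side is undefined, so those values are outside the claim.)
So the two sides agree for every real x for which both sides are defined.

Conclusion: Yes, this is an identity.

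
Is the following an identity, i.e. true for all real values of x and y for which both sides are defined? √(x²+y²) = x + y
Claim: √(x²+y²) = x + y.
Test a specific point where both sides are defined: x = 2, y = 1.
LHS = √(x²+y²) ≈ 2.2361
RHS = x + y ≈ 3.0000
Since 2.2361 ≠ 3.0000, the equation fails at this point, so it cannot hold for all real values of x and y for which both sides are defined.
(x+y)² = x² + 2xy + y², not x² + y², so the square root does not split this way.

Conclusion: No, this is NOT an identity.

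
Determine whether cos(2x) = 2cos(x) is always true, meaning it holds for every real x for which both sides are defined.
No, this is NOT an identity.

Claim: cos(2x) = 2cos(x).
Test a specific point where both sides are defined: x = π/4.
LHS = cos(2x) ≈ 0.0000
RHS = 2cos(x) ≈ 1.4142
Since 0.0000 ≠ 1.4142, the equation fails at this point, so it cannot hold for every real x for which both sides are defined.
The correct double-angle formula is cos(2x) = cos²x - sin²x.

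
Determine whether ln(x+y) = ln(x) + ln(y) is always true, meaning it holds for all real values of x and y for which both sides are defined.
No, this is NOT an identity.

Claim: ln(x+y) = ln(x) + ln(y).
Test a specific point where both sides are defined: x = 2, y = 3/2.
LHS = ln(x+y) ≈ 1.2528
RHS = ln(x) + ln(y) ≈ 1.0986
Since 1.2528 ≠ 1.0986, the equation fails at this point, so it cannot hold for all real values of x and y for which both sides are defined.
ln(x) + ln(y) = ln(xy), not ln(x+y).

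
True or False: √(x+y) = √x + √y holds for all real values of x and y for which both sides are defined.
False.

Claim: √(x+y) = √x + √y.
Test a specific point where both sides are defined: x = 3/2, y = 3.
LHS = √(x+y) ≈ 2.1213
RHS = √x + √y ≈ 2.9568
Since 2.1213 ≠ 2.9568, the equation fails at this point, so it cannot hold for all real values of x and y for which both sides are defined.
Squaring the right side gives x + 2√(xy) + y, not x + y.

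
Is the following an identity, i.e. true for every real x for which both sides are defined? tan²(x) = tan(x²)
No, this is NOT an identity.

Claim: tan²(x) = tan(x²).
Test a specific point where both sides are defined: x = π.
LHS = tan²(x) ≈ 0.0000
RHS = tan(x²) ≈ 0.4767
Since 0.0000 ≠ 0.4767, the equation fails at this point, so it cannot hold for every real x for which both sides are defined.
tan²(x) means (tan x)², squaring the output; tan(x²) squares the input. These are different functions.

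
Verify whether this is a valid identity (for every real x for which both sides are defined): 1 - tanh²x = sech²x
Claim: 1 - tanh²x = sech²x.
Reasoning: Divide cosh²x - sinh²x = 1 through by cosh²x (never zero): 1 - tanh²x = 1/cosh²x = sech²x.
So the two sides agree for every real x for which both sides are defined.

Conclusion: Yes, this is an identity.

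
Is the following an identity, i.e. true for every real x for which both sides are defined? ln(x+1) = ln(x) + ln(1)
No, this is NOT an identity.

Claim: ln(x+1) = ln(x) + ln(1).
Test a specific point where both sides are defined: x = 1.
LHS = ln(x+1) ≈ 0.6931
RHS = ln(x) + ln(1) ≈ 0.0000
Since 0.6931 ≠ 0.0000, the equation fails at this point, so it cannot hold for every real x for which both sides are defined.
ln(1) = 0, so the right side is just ln(x), which differs from ln(x+1).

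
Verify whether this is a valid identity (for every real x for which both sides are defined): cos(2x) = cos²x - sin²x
Yes, this is an identity.

Claim: cos(2x) = cos²x - sin²x.
Reasoning: Put y = x in the addition formula cos(x+y) = cos(x)cos(y) - sin(x)sin(y): cos(2x) = cos²x - sin²x.
So the two sides agree for every real x for which both sides are defined.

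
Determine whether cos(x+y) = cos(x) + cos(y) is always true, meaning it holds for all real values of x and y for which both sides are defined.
Claim: cos(x+y) = cos(x) + cos(y).
Test a specific point where both sides are defined: x = -π/3, y = -π/4.
LHS = cos(x+y) ≈ -0.2588
RHS = cos(x) + cos(y) ≈ 1.2071
Since -0.2588 ≠ 1.2071, the equation fails at this point, so it cannot hold for all real values of x and y for which both sides are defined.
The correct expansion is cos(x+y) = cos(x)cos(y) - sin(x)sin(y); cosine is not additive.

Conclusion: No, this is NOT an identity.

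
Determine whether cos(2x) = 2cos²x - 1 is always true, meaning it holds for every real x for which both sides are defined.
Claim: cos(2x) = 2cos²x - 1.
Reasoning: cos(2x) = cos²x - sin²x. Replace sin²x by 1 - cos²x: cos²x - (1 - cos²x) = 2cos²x - 1.
So the two sides agree for every real x for which both sides are defined.

Conclusion: Yes, this is an identity.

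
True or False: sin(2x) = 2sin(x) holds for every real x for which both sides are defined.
Claim: sin(2x) = 2sin(x).
Test a specific point where both sides are defined: x = -π/3.
LHS = sin(2x) ≈ -0.8660
RHS = 2sin(x) ≈ -1.7321
Since -0.8660 ≠ -1.7321, the equation fails at this point, so it cannot hold for every real x for which both sides are defined.
The correct double-angle formula is sin(2x) = 2sin(x)cos(x).

Conclusion: False.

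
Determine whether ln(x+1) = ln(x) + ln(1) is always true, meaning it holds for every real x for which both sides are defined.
Claim: ln(x+1) = ln(x) + ln(1).
Test a specific point where both sides are defined: x = 1.
LHS = ln(x+1) ≈ 0.6931
RHS = ln(x) + ln(1) ≈ 0.0000
Since 0.6931 ≠ 0.0000, the equation fails at this point, so it cannot hold for every real x for which both sides are defined.
ln(1) = 0, so the right side is just ln(x), which differs from ln(x+1).

Conclusion: No, this is NOT an identity.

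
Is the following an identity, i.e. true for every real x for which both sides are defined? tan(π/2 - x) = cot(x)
Claim: tan(π/2 - x) = cot(x).
Reasoning: tan(π/2 - x) = sin(π/2 - x)/cos(π/2 - x) = cos(x)/sin(x) = cot(x), using the cofunction identities sin(π/2 - x) = cos(x) and cos(π/2 - x) = sin(x).
So the two sides agree for every real x for which both sides are defined.

Conclusion: Yes, this is an identity.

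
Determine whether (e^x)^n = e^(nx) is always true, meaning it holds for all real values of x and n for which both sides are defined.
Claim: (e^x)^n = e^(nx).
Reasoning: e^x is a positive real number, and for a positive base B and real exponent n, B^n = e^(n·ln B). With B = e^x, ln B = x, so (e^x)^n = e^(n·x).
So the two sides agree for all real values of x and n for which both sides are defined.

Conclusion: Yes, this is an identity.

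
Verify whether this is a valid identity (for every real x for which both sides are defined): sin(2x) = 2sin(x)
Claim: sin(2x) = 2sin(x).
Test a specific point where both sides are defined: x = π/2.
LHS = sin(2x) ≈ 0.0000
RHS = 2sin(x) ≈ 2.0000
Since 0.0000 ≠ 2.0000, the equation fails at this point, so it cannot hold for every real x for which both sides are defined.
The correct double-angle formula is sin(2x) = 2sin(x)cos(x).

Conclusion: No, this is NOT an identity.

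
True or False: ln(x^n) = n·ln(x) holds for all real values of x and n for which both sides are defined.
Claim: ln(x^n) = n·ln(x).
Reasoning: The right side requires x > 0. For x > 0, x^n = (e^(ln x))^n = e^(n·ln x), so taking ln of both sides gives ln(x^n) = n·ln(x).
So the two sides agree for all real values of x and n for which both sides are defined.

Conclusion: True.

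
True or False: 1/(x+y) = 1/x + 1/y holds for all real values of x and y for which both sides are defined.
Claim: 1/(x+y) = 1/x + 1/y.
Test a specific point where both sides are defined: x = 1, y = 1.
LHS = 1/(x+y) ≈ 0.5000
RHS = 1/x + 1/y ≈ 2.0000
Since 0.5000 ≠ 2.0000, the equation fails at this point, so it cannot hold for all real values of x and y for which both sides are defined.
1/x + 1/y = (x+y)/(xy), which is not 1/(x+y).

Conclusion: False.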